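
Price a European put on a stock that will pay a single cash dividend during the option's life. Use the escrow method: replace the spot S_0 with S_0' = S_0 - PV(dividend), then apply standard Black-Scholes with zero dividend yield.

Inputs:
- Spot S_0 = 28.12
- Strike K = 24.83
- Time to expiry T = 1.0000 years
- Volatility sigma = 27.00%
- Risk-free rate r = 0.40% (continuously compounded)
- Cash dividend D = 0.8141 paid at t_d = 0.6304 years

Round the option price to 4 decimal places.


PV(D) = D * exp(-r * t_d) = 0.8141 * 0.99748158 = 0.81204975
S_0' = S_0 - PV(D) = 28.1200 - 0.81204975 = 27.30795025
d1 = (ln(S_0'/K) + (r + sigma^2/2)*T) / (sigma*sqrt(T)) = 0.50213066
d2 = d1 - sigma*sqrt(T) = 0.23213066
exp(-rT) = 0.99600799
N(-d1) = 0.30778781; N(-d2) = 0.40821827
P = K * exp(-rT) * N(-d2) - S_0' * N(-d1) = 24.8300 * 0.99600799 * 0.40821827 - 27.30795025 * 0.30778781 = 1.6905

Answer: Price = 1.6905


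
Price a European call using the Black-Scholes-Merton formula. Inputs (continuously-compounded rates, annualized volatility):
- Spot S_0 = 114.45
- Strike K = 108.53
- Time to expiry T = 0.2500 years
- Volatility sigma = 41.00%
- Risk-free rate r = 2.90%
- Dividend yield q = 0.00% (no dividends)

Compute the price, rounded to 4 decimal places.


d1 = (ln(S/K) + (r - q + 0.5*sigma^2) * T) / (sigma * sqrt(T)) = 0.39694592
d2 = d1 - sigma * sqrt(T) = 0.19194592
exp(-rT) = 0.99277622; exp(-qT) = 1.00000000
C = S_0 * exp(-qT) * N(d1) - K * exp(-rT) * N(d2)
N(d1) = 0.65429633; N(d2) = 0.57610772
C = 114.4500 * 1.00000000 * 0.65429633 - 108.5300 * 0.99277622 * 0.57610772 = 12.8109

Answer: Price = 12.8109


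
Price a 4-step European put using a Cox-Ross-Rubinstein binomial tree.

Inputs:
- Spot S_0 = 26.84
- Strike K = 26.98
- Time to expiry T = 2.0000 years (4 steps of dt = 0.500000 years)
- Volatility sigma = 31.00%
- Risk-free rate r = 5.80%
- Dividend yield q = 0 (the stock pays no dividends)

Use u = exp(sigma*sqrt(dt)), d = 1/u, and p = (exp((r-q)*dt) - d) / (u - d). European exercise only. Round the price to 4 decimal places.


Answer: Price = V(0,0) = 2.8939

Derivation:
dt = T/N = 0.500000
u = exp(sigma*sqrt(dt)) = 1.245084; d = 1/u = 0.803159
p = (exp((r-q)*dt) - d) / (u - d) = 0.512000
Discount per step: exp(-r*dt) = 0.971416
Stock lattice S(k, i) with i counting down-moves:
  k=0: S(0,0) = 26.8400
  k=1: S(1,0) = 33.4181; S(1,1) = 21.5568
  k=2: S(2,0) = 41.6083; S(2,1) = 26.8400; S(2,2) = 17.3135
  k=3: S(3,0) = 51.8058; S(3,1) = 33.4181; S(3,2) = 21.5568; S(3,3) = 13.9055
  k=4: S(4,0) = 64.5026; S(4,1) = 41.6083; S(4,2) = 26.8400; S(4,3) = 17.3135; S(4,4) = 11.1683
Terminal payoffs V(N, i) = max(K - S_T, 0):
  V(4,0) = 0.000000; V(4,1) = 0.000000; V(4,2) = 0.140000; V(4,3) = 9.666490; V(4,4) = 15.811683
Backward induction: V(k, i) = exp(-r*dt) * [p * V(k+1, i) + (1-p) * V(k+1, i+1)].
  V(3,0) = exp(-r*dt) * [p*0.000000 + (1-p)*0.000000] = 0.000000
  V(3,1) = exp(-r*dt) * [p*0.000000 + (1-p)*0.140000] = 0.066367
  V(3,2) = exp(-r*dt) * [p*0.140000 + (1-p)*9.666490] = 4.652040
  V(3,3) = exp(-r*dt) * [p*9.666490 + (1-p)*15.811683] = 12.303322
  V(2,0) = exp(-r*dt) * [p*0.000000 + (1-p)*0.066367] = 0.031461
  V(2,1) = exp(-r*dt) * [p*0.066367 + (1-p)*4.652040] = 2.238313
  V(2,2) = exp(-r*dt) * [p*4.652040 + (1-p)*12.303322] = 8.146166
  V(1,0) = exp(-r*dt) * [p*0.031461 + (1-p)*2.238313] = 1.076722
  V(1,1) = exp(-r*dt) * [p*2.238313 + (1-p)*8.146166] = 4.974957
  V(0,0) = exp(-r*dt) * [p*1.076722 + (1-p)*4.974957] = 2.893908


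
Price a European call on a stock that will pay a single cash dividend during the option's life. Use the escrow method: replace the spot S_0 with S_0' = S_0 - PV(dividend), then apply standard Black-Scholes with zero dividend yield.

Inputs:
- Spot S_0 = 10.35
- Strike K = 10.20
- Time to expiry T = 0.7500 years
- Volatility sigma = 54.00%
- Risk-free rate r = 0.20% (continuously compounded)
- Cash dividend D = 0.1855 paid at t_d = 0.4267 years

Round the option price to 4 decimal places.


PV(D) = D * exp(-r * t_d) = 0.1855 * 0.99914696 = 0.18534176
S_0' = S_0 - PV(D) = 10.3500 - 0.18534176 = 10.16465824
d1 = (ln(S_0'/K) + (r + sigma^2/2)*T) / (sigma*sqrt(T)) = 0.22961243
d2 = d1 - sigma*sqrt(T) = -0.23804129
exp(-rT) = 0.99850112
N(d1) = 0.59080352; N(d2) = 0.40592453
C = S_0' * N(d1) - K * exp(-rT) * N(d2) = 10.16465824 * 0.59080352 - 10.2000 * 0.99850112 * 0.40592453 = 1.8711

Answer: Price = 1.8711


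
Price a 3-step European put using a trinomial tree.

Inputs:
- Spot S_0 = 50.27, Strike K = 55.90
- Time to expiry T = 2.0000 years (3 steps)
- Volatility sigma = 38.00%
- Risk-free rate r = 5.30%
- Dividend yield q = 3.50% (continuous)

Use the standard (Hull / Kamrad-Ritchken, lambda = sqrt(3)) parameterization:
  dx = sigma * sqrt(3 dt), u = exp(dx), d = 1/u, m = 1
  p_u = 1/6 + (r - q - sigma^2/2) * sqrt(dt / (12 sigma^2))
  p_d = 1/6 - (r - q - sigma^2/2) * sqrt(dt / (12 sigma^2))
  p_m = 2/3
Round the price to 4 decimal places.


dt = T/N = 0.666667; dx = sigma*sqrt(3*dt) = 0.537401
u = exp(dx) = 1.711553; d = 1/u = 0.584265
p_u = 0.133048, p_m = 0.666667, p_d = 0.200285
Discount per step: exp(-r*dt) = 0.965284
Stock lattice S(k, j) with j the centered position index:
  k=0: S(0,+0) = 50.2700
  k=1: S(1,-1) = 29.3710; S(1,+0) = 50.2700; S(1,+1) = 86.0398
  k=2: S(2,-2) = 17.1604; S(2,-1) = 29.3710; S(2,+0) = 50.2700; S(2,+1) = 86.0398; S(2,+2) = 147.2616
  k=3: S(3,-3) = 10.0262; S(3,-2) = 17.1604; S(3,-1) = 29.3710; S(3,+0) = 50.2700; S(3,+1) = 86.0398; S(3,+2) = 147.2616; S(3,+3) = 252.0461
Terminal payoffs V(N, j) = max(K - S_T, 0):
  V(3,-3) = 45.873766; V(3,-2) = 38.739570; V(3,-1) = 26.529014; V(3,+0) = 5.630000; V(3,+1) = 0.000000; V(3,+2) = 0.000000; V(3,+3) = 0.000000
Backward induction: V(k, j) = exp(-r*dt) * [p_u * V(k+1, j+1) + p_m * V(k+1, j) + p_d * V(k+1, j-1)]
  V(2,-2) = exp(-r*dt) * [p_u*26.529014 + p_m*38.739570 + p_d*45.873766] = 37.205749
  V(2,-1) = exp(-r*dt) * [p_u*5.630000 + p_m*26.529014 + p_d*38.739570] = 25.284672
  V(2,+0) = exp(-r*dt) * [p_u*0.000000 + p_m*5.630000 + p_d*26.529014] = 8.751940
  V(2,+1) = exp(-r*dt) * [p_u*0.000000 + p_m*0.000000 + p_d*5.630000] = 1.088460
  V(2,+2) = exp(-r*dt) * [p_u*0.000000 + p_m*0.000000 + p_d*0.000000] = 0.000000
  V(1,-1) = exp(-r*dt) * [p_u*8.751940 + p_m*25.284672 + p_d*37.205749] = 24.588321
  V(1,+0) = exp(-r*dt) * [p_u*1.088460 + p_m*8.751940 + p_d*25.284672] = 10.660197
  V(1,+1) = exp(-r*dt) * [p_u*0.000000 + p_m*1.088460 + p_d*8.751940] = 2.392479
  V(0,+0) = exp(-r*dt) * [p_u*2.392479 + p_m*10.660197 + p_d*24.588321] = 11.921051

Answer: Price = V(0,0) = 11.9211


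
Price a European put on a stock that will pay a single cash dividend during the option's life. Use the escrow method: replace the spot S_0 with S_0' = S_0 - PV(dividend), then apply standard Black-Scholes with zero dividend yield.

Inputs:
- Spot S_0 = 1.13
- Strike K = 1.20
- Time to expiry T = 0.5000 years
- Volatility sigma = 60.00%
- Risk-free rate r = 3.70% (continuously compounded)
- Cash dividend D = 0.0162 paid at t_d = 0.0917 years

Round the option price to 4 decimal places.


Answer: Price = 0.2262

Derivation:
PV(D) = D * exp(-r * t_d) = 0.0162 * 0.99661285 = 0.01614513
S_0' = S_0 - PV(D) = 1.1300 - 0.01614513 = 1.11385487
d1 = (ln(S_0'/K) + (r + sigma^2/2)*T) / (sigma*sqrt(T)) = 0.08015126
d2 = d1 - sigma*sqrt(T) = -0.34411281
exp(-rT) = 0.98167007
N(-d1) = 0.46805848; N(-d2) = 0.63461927
P = K * exp(-rT) * N(-d2) - S_0' * N(-d1) = 1.2000 * 0.98167007 * 0.63461927 - 1.11385487 * 0.46805848 = 0.2262


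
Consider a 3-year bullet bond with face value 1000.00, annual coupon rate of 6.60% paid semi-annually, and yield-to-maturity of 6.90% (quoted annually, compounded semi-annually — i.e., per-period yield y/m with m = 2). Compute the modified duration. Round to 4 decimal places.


Answer: Modified duration = 2.6769

Derivation:
Coupon per period c = face * coupon_rate / m = 33.000000
Periods per year m = 2; per-period yield y/m = 0.034500
Number of cashflows N = 6
Cashflows (t years, CF_t, discount factor 1/(1+y/m)^(m*t), PV):
  t = 0.5000: CF_t = 33.000000, DF = 0.966651, PV = 31.899468
  t = 1.0000: CF_t = 33.000000, DF = 0.934413, PV = 30.835639
  t = 1.5000: CF_t = 33.000000, DF = 0.903251, PV = 29.807287
  t = 2.0000: CF_t = 33.000000, DF = 0.873128, PV = 28.813231
  t = 2.5000: CF_t = 33.000000, DF = 0.844010, PV = 27.852326
  t = 3.0000: CF_t = 1033.000000, DF = 0.815863, PV = 842.786075
Price P = sum_t PV_t = 991.994026
First compute Macaulay numerator sum_t t * PV_t:
  t * PV_t at t = 0.5000: 15.949734
  t * PV_t at t = 1.0000: 30.835639
  t * PV_t at t = 1.5000: 44.710931
  t * PV_t at t = 2.0000: 57.626462
  t * PV_t at t = 2.5000: 69.630814
  t * PV_t at t = 3.0000: 2528.358226
Macaulay duration D = 2747.111806 / 991.994026 = 2.769283
Modified duration = D / (1 + y/m) = 2.769283 / (1 + 0.034500) = 2.676929


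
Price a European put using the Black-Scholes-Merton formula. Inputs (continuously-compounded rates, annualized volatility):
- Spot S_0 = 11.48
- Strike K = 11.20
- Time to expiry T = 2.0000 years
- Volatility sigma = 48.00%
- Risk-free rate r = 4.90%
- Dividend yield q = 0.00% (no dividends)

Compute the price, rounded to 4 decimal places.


Answer: Price = 2.2564

Derivation:
d1 = (ln(S/K) + (r - q + 0.5*sigma^2) * T) / (sigma * sqrt(T)) = 0.52015454
d2 = d1 - sigma * sqrt(T) = -0.15866797
exp(-rT) = 0.90664890; exp(-qT) = 1.00000000
P = K * exp(-rT) * N(-d2) - S_0 * exp(-qT) * N(-d1)
N(-d1) = 0.30147793; N(-d2) = 0.56303476
P = 11.2000 * 0.90664890 * 0.56303476 - 11.4800 * 1.00000000 * 0.30147793 = 2.2564


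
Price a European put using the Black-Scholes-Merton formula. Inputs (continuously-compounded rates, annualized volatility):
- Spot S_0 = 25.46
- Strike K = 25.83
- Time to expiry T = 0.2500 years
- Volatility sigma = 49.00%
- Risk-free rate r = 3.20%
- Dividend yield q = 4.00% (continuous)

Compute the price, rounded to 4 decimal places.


d1 = (ln(S/K) + (r - q + 0.5*sigma^2) * T) / (sigma * sqrt(T)) = 0.05544688
d2 = d1 - sigma * sqrt(T) = -0.18955312
exp(-rT) = 0.99203191; exp(-qT) = 0.99004983
P = K * exp(-rT) * N(-d2) - S_0 * exp(-qT) * N(-d1)
N(-d1) = 0.47789122; N(-d2) = 0.57517034
P = 25.8300 * 0.99203191 * 0.57517034 - 25.4600 * 0.99004983 * 0.47789122 = 2.6922

Answer: Price = 2.6922


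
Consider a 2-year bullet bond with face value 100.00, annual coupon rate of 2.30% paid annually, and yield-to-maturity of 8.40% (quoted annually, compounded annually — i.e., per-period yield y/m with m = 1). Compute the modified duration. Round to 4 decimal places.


Coupon per period c = face * coupon_rate / m = 2.300000
Periods per year m = 1; per-period yield y/m = 0.084000
Number of cashflows N = 2
Cashflows (t years, CF_t, discount factor 1/(1+y/m)^(m*t), PV):
  t = 1.0000: CF_t = 2.300000, DF = 0.922509, PV = 2.121771
  t = 2.0000: CF_t = 102.300000, DF = 0.851023, PV = 87.059681
Price P = sum_t PV_t = 89.181452
First compute Macaulay numerator sum_t t * PV_t:
  t * PV_t at t = 1.0000: 2.121771
  t * PV_t at t = 2.0000: 174.119361
Macaulay duration D = 176.241132 / 89.181452 = 1.976208
Modified duration = D / (1 + y/m) = 1.976208 / (1 + 0.084000) = 1.823070

Answer: Modified duration = 1.8231


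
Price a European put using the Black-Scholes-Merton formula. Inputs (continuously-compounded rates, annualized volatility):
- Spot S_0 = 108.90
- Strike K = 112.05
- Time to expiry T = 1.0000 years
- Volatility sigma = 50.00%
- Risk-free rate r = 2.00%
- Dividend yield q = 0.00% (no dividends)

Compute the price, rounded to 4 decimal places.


d1 = (ln(S/K) + (r - q + 0.5*sigma^2) * T) / (sigma * sqrt(T)) = 0.23296966
d2 = d1 - sigma * sqrt(T) = -0.26703034
exp(-rT) = 0.98019867; exp(-qT) = 1.00000000
P = K * exp(-rT) * N(-d2) - S_0 * exp(-qT) * N(-d1)
N(-d1) = 0.40789248; N(-d2) = 0.60527710
P = 112.0500 * 0.98019867 * 0.60527710 - 108.9000 * 1.00000000 * 0.40789248 = 22.0589

Answer: Price = 22.0589


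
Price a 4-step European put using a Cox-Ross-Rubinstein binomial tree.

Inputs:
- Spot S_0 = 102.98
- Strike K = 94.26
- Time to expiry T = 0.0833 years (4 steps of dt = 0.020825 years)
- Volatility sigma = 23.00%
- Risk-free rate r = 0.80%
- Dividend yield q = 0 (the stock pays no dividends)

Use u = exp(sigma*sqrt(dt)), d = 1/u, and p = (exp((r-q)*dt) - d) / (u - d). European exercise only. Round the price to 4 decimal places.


dt = T/N = 0.020825
u = exp(sigma*sqrt(dt)) = 1.033748; d = 1/u = 0.967354
p = (exp((r-q)*dt) - d) / (u - d) = 0.494212
Discount per step: exp(-r*dt) = 0.999833
Stock lattice S(k, i) with i counting down-moves:
  k=0: S(0,0) = 102.9800
  k=1: S(1,0) = 106.4554; S(1,1) = 99.6181
  k=2: S(2,0) = 110.0480; S(2,1) = 102.9800; S(2,2) = 96.3659
  k=3: S(3,0) = 113.7619; S(3,1) = 106.4554; S(3,2) = 99.6181; S(3,3) = 93.2200
  k=4: S(4,0) = 117.6011; S(4,1) = 110.0480; S(4,2) = 102.9800; S(4,3) = 96.3659; S(4,4) = 90.1767
Terminal payoffs V(N, i) = max(K - S_T, 0):
  V(4,0) = 0.000000; V(4,1) = 0.000000; V(4,2) = 0.000000; V(4,3) = 0.000000; V(4,4) = 4.083326
Backward induction: V(k, i) = exp(-r*dt) * [p * V(k+1, i) + (1-p) * V(k+1, i+1)].
  V(3,0) = exp(-r*dt) * [p*0.000000 + (1-p)*0.000000] = 0.000000
  V(3,1) = exp(-r*dt) * [p*0.000000 + (1-p)*0.000000] = 0.000000
  V(3,2) = exp(-r*dt) * [p*0.000000 + (1-p)*0.000000] = 0.000000
  V(3,3) = exp(-r*dt) * [p*0.000000 + (1-p)*4.083326] = 2.064951
  V(2,0) = exp(-r*dt) * [p*0.000000 + (1-p)*0.000000] = 0.000000
  V(2,1) = exp(-r*dt) * [p*0.000000 + (1-p)*0.000000] = 0.000000
  V(2,2) = exp(-r*dt) * [p*0.000000 + (1-p)*2.064951] = 1.044253
  V(1,0) = exp(-r*dt) * [p*0.000000 + (1-p)*0.000000] = 0.000000
  V(1,1) = exp(-r*dt) * [p*0.000000 + (1-p)*1.044253] = 0.528082
  V(0,0) = exp(-r*dt) * [p*0.000000 + (1-p)*0.528082] = 0.267053

Answer: Price = V(0,0) = 0.2671


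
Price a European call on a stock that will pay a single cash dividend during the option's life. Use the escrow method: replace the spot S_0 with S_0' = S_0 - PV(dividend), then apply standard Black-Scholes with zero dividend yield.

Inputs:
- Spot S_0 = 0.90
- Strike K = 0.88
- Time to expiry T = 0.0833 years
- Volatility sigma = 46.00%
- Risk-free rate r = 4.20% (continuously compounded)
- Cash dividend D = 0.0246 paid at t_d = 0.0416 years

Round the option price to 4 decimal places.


Answer: Price = 0.0456

Derivation:
PV(D) = D * exp(-r * t_d) = 0.0246 * 0.99825433 = 0.02455706
S_0' = S_0 - PV(D) = 0.9000 - 0.02455706 = 0.87544294
d1 = (ln(S_0'/K) + (r + sigma^2/2)*T) / (sigma*sqrt(T)) = 0.05362758
d2 = d1 - sigma*sqrt(T) = -0.07913642
exp(-rT) = 0.99650751
N(d1) = 0.52138406; N(d2) = 0.46846206
C = S_0' * N(d1) - K * exp(-rT) * N(d2) = 0.87544294 * 0.52138406 - 0.8800 * 0.99650751 * 0.46846206 = 0.0456


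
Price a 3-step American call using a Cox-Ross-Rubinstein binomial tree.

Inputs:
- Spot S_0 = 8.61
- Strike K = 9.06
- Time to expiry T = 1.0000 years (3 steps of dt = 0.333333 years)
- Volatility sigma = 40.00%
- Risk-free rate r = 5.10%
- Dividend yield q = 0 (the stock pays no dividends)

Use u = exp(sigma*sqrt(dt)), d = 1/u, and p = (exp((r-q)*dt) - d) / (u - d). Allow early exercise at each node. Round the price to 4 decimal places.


Answer: Price = V(0,0) = 1.4626

Derivation:
dt = T/N = 0.333333
u = exp(sigma*sqrt(dt)) = 1.259784; d = 1/u = 0.793787
p = (exp((r-q)*dt) - d) / (u - d) = 0.479313
Discount per step: exp(-r*dt) = 0.983144
Stock lattice S(k, i) with i counting down-moves:
  k=0: S(0,0) = 8.6100
  k=1: S(1,0) = 10.8467; S(1,1) = 6.8345
  k=2: S(2,0) = 13.6645; S(2,1) = 8.6100; S(2,2) = 5.4251
  k=3: S(3,0) = 17.2144; S(3,1) = 10.8467; S(3,2) = 6.8345; S(3,3) = 4.3064
Terminal payoffs V(N, i) = max(S_T - K, 0):
  V(3,0) = 8.154372; V(3,1) = 1.786738; V(3,2) = 0.000000; V(3,3) = 0.000000
Backward induction: V(k, i) = exp(-r*dt) * [p * V(k+1, i) + (1-p) * V(k+1, i+1)]; then take max(V_cont, immediate exercise) for American.
  V(2,0) = exp(-r*dt) * [p*8.154372 + (1-p)*1.786738] = 4.757263; exercise = 4.604545; V(2,0) = max -> 4.757263
  V(2,1) = exp(-r*dt) * [p*1.786738 + (1-p)*0.000000] = 0.841971; exercise = 0.000000; V(2,1) = max -> 0.841971
  V(2,2) = exp(-r*dt) * [p*0.000000 + (1-p)*0.000000] = 0.000000; exercise = 0.000000; V(2,2) = max -> 0.000000
  V(1,0) = exp(-r*dt) * [p*4.757263 + (1-p)*0.841971] = 2.672796; exercise = 1.786738; V(1,0) = max -> 2.672796
  V(1,1) = exp(-r*dt) * [p*0.841971 + (1-p)*0.000000] = 0.396765; exercise = 0.000000; V(1,1) = max -> 0.396765
  V(0,0) = exp(-r*dt) * [p*2.672796 + (1-p)*0.396765] = 1.462619; exercise = 0.000000; V(0,0) = max -> 1.462619


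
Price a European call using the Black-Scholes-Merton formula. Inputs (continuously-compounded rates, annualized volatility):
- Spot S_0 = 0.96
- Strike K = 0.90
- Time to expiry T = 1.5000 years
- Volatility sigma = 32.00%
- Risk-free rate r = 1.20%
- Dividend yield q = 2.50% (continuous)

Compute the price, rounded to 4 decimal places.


Answer: Price = 0.1618

Derivation:
d1 = (ln(S/K) + (r - q + 0.5*sigma^2) * T) / (sigma * sqrt(T)) = 0.31087730
d2 = d1 - sigma * sqrt(T) = -0.08104106
exp(-rT) = 0.98216103; exp(-qT) = 0.96319442
C = S_0 * exp(-qT) * N(d1) - K * exp(-rT) * N(d2)
N(d1) = 0.62205305; N(d2) = 0.46770465
C = 0.9600 * 0.96319442 * 0.62205305 - 0.9000 * 0.98216103 * 0.46770465 = 0.1618


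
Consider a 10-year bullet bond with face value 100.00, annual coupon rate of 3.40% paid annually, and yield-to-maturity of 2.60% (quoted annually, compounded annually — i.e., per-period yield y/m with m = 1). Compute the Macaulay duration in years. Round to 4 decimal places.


Coupon per period c = face * coupon_rate / m = 3.400000
Periods per year m = 1; per-period yield y/m = 0.026000
Number of cashflows N = 10
Cashflows (t years, CF_t, discount factor 1/(1+y/m)^(m*t), PV):
  t = 1.0000: CF_t = 3.400000, DF = 0.974659, PV = 3.313840
  t = 2.0000: CF_t = 3.400000, DF = 0.949960, PV = 3.229864
  t = 3.0000: CF_t = 3.400000, DF = 0.925887, PV = 3.148015
  t = 4.0000: CF_t = 3.400000, DF = 0.902424, PV = 3.068241
  t = 5.0000: CF_t = 3.400000, DF = 0.879555, PV = 2.990488
  t = 6.0000: CF_t = 3.400000, DF = 0.857266, PV = 2.914706
  t = 7.0000: CF_t = 3.400000, DF = 0.835542, PV = 2.840844
  t = 8.0000: CF_t = 3.400000, DF = 0.814369, PV = 2.768854
  t = 9.0000: CF_t = 3.400000, DF = 0.793732, PV = 2.698688
  t = 10.0000: CF_t = 103.400000, DF = 0.773618, PV = 79.992069
Price P = sum_t PV_t = 106.965610
Macaulay numerator sum_t t * PV_t:
  t * PV_t at t = 1.0000: 3.313840
  t * PV_t at t = 2.0000: 6.459727
  t * PV_t at t = 3.0000: 9.444046
  t * PV_t at t = 4.0000: 12.272964
  t * PV_t at t = 5.0000: 14.952442
  t * PV_t at t = 6.0000: 17.488236
  t * PV_t at t = 7.0000: 19.885908
  t * PV_t at t = 8.0000: 22.150831
  t * PV_t at t = 9.0000: 24.288192
  t * PV_t at t = 10.0000: 799.920692
Macaulay duration D = (sum_t t * PV_t) / P = 930.176878 / 106.965610 = 8.696037

Answer: Macaulay duration = 8.6960 years


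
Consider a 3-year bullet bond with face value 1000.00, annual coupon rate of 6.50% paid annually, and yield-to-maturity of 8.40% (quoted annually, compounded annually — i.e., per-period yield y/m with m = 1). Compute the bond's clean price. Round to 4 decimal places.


Coupon per period c = face * coupon_rate / m = 65.000000
Periods per year m = 1; per-period yield y/m = 0.084000
Number of cashflows N = 3
Cashflows (t years, CF_t, discount factor 1/(1+y/m)^(m*t), PV):
  t = 1.0000: CF_t = 65.000000, DF = 0.922509, PV = 59.963100
  t = 2.0000: CF_t = 65.000000, DF = 0.851023, PV = 55.316513
  t = 3.0000: CF_t = 1065.000000, DF = 0.785077, PV = 836.106811
Price P = sum_t PV_t = 951.386423

Answer: Price = 951.3864


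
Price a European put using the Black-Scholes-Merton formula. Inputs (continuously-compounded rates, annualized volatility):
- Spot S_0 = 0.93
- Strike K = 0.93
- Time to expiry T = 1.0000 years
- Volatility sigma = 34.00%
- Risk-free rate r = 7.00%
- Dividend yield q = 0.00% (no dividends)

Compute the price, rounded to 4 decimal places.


d1 = (ln(S/K) + (r - q + 0.5*sigma^2) * T) / (sigma * sqrt(T)) = 0.37588235
d2 = d1 - sigma * sqrt(T) = 0.03588235
exp(-rT) = 0.93239382; exp(-qT) = 1.00000000
P = K * exp(-rT) * N(-d2) - S_0 * exp(-qT) * N(-d1)
N(-d1) = 0.35350218; N(-d2) = 0.48568808
P = 0.9300 * 0.93239382 * 0.48568808 - 0.9300 * 1.00000000 * 0.35350218 = 0.0924

Answer: Price = 0.0924


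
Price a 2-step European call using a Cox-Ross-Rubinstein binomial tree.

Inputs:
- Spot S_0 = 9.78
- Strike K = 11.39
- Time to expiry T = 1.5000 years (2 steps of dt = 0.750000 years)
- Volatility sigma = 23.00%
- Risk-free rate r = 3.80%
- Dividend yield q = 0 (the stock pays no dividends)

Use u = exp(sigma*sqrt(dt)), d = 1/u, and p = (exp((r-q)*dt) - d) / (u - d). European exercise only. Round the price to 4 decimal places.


Answer: Price = V(0,0) = 0.8190

Derivation:
dt = T/N = 0.750000
u = exp(sigma*sqrt(dt)) = 1.220409; d = 1/u = 0.819398
p = (exp((r-q)*dt) - d) / (u - d) = 0.522460
Discount per step: exp(-r*dt) = 0.971902
Stock lattice S(k, i) with i counting down-moves:
  k=0: S(0,0) = 9.7800
  k=1: S(1,0) = 11.9356; S(1,1) = 8.0137
  k=2: S(2,0) = 14.5663; S(2,1) = 9.7800; S(2,2) = 6.5664
Terminal payoffs V(N, i) = max(S_T - K, 0):
  V(2,0) = 3.176308; V(2,1) = 0.000000; V(2,2) = 0.000000
Backward induction: V(k, i) = exp(-r*dt) * [p * V(k+1, i) + (1-p) * V(k+1, i+1)].
  V(1,0) = exp(-r*dt) * [p*3.176308 + (1-p)*0.000000] = 1.612867
  V(1,1) = exp(-r*dt) * [p*0.000000 + (1-p)*0.000000] = 0.000000
  V(0,0) = exp(-r*dt) * [p*1.612867 + (1-p)*0.000000] = 0.818982


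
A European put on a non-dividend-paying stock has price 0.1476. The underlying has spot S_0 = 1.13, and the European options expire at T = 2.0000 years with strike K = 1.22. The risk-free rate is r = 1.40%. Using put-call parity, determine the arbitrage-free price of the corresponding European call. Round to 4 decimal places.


Answer: Call price = 0.0913

Derivation:
Put-call parity: C - P = S_0 * exp(-qT) - K * exp(-rT).
S_0 * exp(-qT) = 1.1300 * 1.00000000 = 1.13000000
K * exp(-rT) = 1.2200 * 0.97238837 = 1.18631381
C = P + S*exp(-qT) - K*exp(-rT)
C = 0.1476 + 1.13000000 - 1.18631381 = 0.0913


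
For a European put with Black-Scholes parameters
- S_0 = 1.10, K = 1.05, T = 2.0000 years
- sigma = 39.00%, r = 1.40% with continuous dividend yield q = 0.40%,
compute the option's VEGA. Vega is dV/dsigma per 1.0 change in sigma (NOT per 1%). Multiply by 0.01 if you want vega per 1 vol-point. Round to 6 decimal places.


Answer: Vega = 0.569149

Derivation:
d1 = 0.3963787066; d2 = -0.1551645828
phi(d1) = 0.3688015543; exp(-qT) = 0.9920319148; exp(-rT) = 0.9723883668
Vega = S * exp(-qT) * phi(d1) * sqrt(T) = 1.1000 * 0.9920319148 * 0.3688015543 * 1.4142135624 = 0.569149


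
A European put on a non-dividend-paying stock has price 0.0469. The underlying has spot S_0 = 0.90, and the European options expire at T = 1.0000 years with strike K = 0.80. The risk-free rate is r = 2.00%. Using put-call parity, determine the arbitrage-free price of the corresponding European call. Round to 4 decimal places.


Put-call parity: C - P = S_0 * exp(-qT) - K * exp(-rT).
S_0 * exp(-qT) = 0.9000 * 1.00000000 = 0.90000000
K * exp(-rT) = 0.8000 * 0.98019867 = 0.78415894
C = P + S*exp(-qT) - K*exp(-rT)
C = 0.0469 + 0.90000000 - 0.78415894 = 0.1627

Answer: Call price = 0.1627


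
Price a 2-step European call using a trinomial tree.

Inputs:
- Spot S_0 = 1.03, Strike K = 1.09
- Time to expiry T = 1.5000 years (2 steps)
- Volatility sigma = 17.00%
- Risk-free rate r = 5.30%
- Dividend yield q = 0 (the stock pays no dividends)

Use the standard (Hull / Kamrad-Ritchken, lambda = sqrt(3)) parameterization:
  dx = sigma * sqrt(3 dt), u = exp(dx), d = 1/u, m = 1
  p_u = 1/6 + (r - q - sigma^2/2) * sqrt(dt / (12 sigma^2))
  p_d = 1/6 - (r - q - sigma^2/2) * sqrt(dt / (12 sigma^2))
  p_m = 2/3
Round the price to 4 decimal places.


Answer: Price = V(0,0) = 0.0946

Derivation:
dt = T/N = 0.750000; dx = sigma*sqrt(3*dt) = 0.255000
u = exp(dx) = 1.290462; d = 1/u = 0.774916
p_u = 0.223358, p_m = 0.666667, p_d = 0.109975
Discount per step: exp(-r*dt) = 0.961030
Stock lattice S(k, j) with j the centered position index:
  k=0: S(0,+0) = 1.0300
  k=1: S(1,-1) = 0.7982; S(1,+0) = 1.0300; S(1,+1) = 1.3292
  k=2: S(2,-2) = 0.6185; S(2,-1) = 0.7982; S(2,+0) = 1.0300; S(2,+1) = 1.3292; S(2,+2) = 1.7152
Terminal payoffs V(N, j) = max(S_T - K, 0):
  V(2,-2) = 0.000000; V(2,-1) = 0.000000; V(2,+0) = 0.000000; V(2,+1) = 0.239175; V(2,+2) = 0.625250
Backward induction: V(k, j) = exp(-r*dt) * [p_u * V(k+1, j+1) + p_m * V(k+1, j) + p_d * V(k+1, j-1)]
  V(1,-1) = exp(-r*dt) * [p_u*0.000000 + p_m*0.000000 + p_d*0.000000] = 0.000000
  V(1,+0) = exp(-r*dt) * [p_u*0.239175 + p_m*0.000000 + p_d*0.000000] = 0.051340
  V(1,+1) = exp(-r*dt) * [p_u*0.625250 + p_m*0.239175 + p_d*0.000000] = 0.287449
  V(0,+0) = exp(-r*dt) * [p_u*0.287449 + p_m*0.051340 + p_d*0.000000] = 0.094595


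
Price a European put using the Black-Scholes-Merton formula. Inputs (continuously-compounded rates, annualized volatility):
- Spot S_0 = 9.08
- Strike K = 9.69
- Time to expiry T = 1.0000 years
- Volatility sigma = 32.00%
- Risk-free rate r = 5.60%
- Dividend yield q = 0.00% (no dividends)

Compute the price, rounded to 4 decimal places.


Answer: Price = 1.2011

Derivation:
d1 = (ln(S/K) + (r - q + 0.5*sigma^2) * T) / (sigma * sqrt(T)) = 0.13181177
d2 = d1 - sigma * sqrt(T) = -0.18818823
exp(-rT) = 0.94553914; exp(-qT) = 1.00000000
P = K * exp(-rT) * N(-d2) - S_0 * exp(-qT) * N(-d1)
N(-d1) = 0.44756659; N(-d2) = 0.57463545
P = 9.6900 * 0.94553914 * 0.57463545 - 9.0800 * 1.00000000 * 0.44756659 = 1.2011


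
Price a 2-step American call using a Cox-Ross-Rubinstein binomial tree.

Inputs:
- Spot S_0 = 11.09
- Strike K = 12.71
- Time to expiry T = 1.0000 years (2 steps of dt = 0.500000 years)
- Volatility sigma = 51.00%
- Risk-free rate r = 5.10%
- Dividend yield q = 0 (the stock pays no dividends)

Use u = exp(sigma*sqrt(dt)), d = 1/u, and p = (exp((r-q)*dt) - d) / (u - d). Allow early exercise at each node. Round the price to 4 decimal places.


dt = T/N = 0.500000
u = exp(sigma*sqrt(dt)) = 1.434225; d = 1/u = 0.697241
p = (exp((r-q)*dt) - d) / (u - d) = 0.445854
Discount per step: exp(-r*dt) = 0.974822
Stock lattice S(k, i) with i counting down-moves:
  k=0: S(0,0) = 11.0900
  k=1: S(1,0) = 15.9056; S(1,1) = 7.7324
  k=2: S(2,0) = 22.8121; S(2,1) = 11.0900; S(2,2) = 5.3913
Terminal payoffs V(N, i) = max(S_T - K, 0):
  V(2,0) = 10.102137; V(2,1) = 0.000000; V(2,2) = 0.000000
Backward induction: V(k, i) = exp(-r*dt) * [p * V(k+1, i) + (1-p) * V(k+1, i+1)]; then take max(V_cont, immediate exercise) for American.
  V(1,0) = exp(-r*dt) * [p*10.102137 + (1-p)*0.000000] = 4.390674; exercise = 3.195552; V(1,0) = max -> 4.390674
  V(1,1) = exp(-r*dt) * [p*0.000000 + (1-p)*0.000000] = 0.000000; exercise = 0.000000; V(1,1) = max -> 0.000000
  V(0,0) = exp(-r*dt) * [p*4.390674 + (1-p)*0.000000] = 1.908311; exercise = 0.000000; V(0,0) = max -> 1.908311

Answer: Price = V(0,0) = 1.9083


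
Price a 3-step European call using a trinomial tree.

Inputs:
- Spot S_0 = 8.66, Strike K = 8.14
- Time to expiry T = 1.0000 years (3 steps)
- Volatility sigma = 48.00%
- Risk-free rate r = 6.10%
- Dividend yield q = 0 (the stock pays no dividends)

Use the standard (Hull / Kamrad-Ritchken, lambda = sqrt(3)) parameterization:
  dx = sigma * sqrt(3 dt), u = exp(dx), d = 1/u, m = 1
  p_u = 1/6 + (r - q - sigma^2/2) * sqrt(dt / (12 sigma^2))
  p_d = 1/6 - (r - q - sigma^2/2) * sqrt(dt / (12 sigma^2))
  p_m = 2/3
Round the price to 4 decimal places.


Answer: Price = V(0,0) = 2.0334

Derivation:
dt = T/N = 0.333333; dx = sigma*sqrt(3*dt) = 0.480000
u = exp(dx) = 1.616074; d = 1/u = 0.618783
p_u = 0.147847, p_m = 0.666667, p_d = 0.185486
Discount per step: exp(-r*dt) = 0.979872
Stock lattice S(k, j) with j the centered position index:
  k=0: S(0,+0) = 8.6600
  k=1: S(1,-1) = 5.3587; S(1,+0) = 8.6600; S(1,+1) = 13.9952
  k=2: S(2,-2) = 3.3159; S(2,-1) = 5.3587; S(2,+0) = 8.6600; S(2,+1) = 13.9952; S(2,+2) = 22.6173
  k=3: S(3,-3) = 2.0518; S(3,-2) = 3.3159; S(3,-1) = 5.3587; S(3,+0) = 8.6600; S(3,+1) = 13.9952; S(3,+2) = 22.6173; S(3,+3) = 36.5512
Terminal payoffs V(N, j) = max(S_T - K, 0):
  V(3,-3) = 0.000000; V(3,-2) = 0.000000; V(3,-1) = 0.000000; V(3,+0) = 0.520000; V(3,+1) = 5.855204; V(3,+2) = 14.477291; V(3,+3) = 28.411226
Backward induction: V(k, j) = exp(-r*dt) * [p_u * V(k+1, j+1) + p_m * V(k+1, j) + p_d * V(k+1, j-1)]
  V(2,-2) = exp(-r*dt) * [p_u*0.000000 + p_m*0.000000 + p_d*0.000000] = 0.000000
  V(2,-1) = exp(-r*dt) * [p_u*0.520000 + p_m*0.000000 + p_d*0.000000] = 0.075333
  V(2,+0) = exp(-r*dt) * [p_u*5.855204 + p_m*0.520000 + p_d*0.000000] = 1.187940
  V(2,+1) = exp(-r*dt) * [p_u*14.477291 + p_m*5.855204 + p_d*0.520000] = 6.016757
  V(2,+2) = exp(-r*dt) * [p_u*28.411226 + p_m*14.477291 + p_d*5.855204] = 14.637433
  V(1,-1) = exp(-r*dt) * [p_u*1.187940 + p_m*0.075333 + p_d*0.000000] = 0.221310
  V(1,+0) = exp(-r*dt) * [p_u*6.016757 + p_m*1.187940 + p_d*0.075333] = 1.661367
  V(1,+1) = exp(-r*dt) * [p_u*14.637433 + p_m*6.016757 + p_d*1.187940] = 6.266890
  V(0,+0) = exp(-r*dt) * [p_u*6.266890 + p_m*1.661367 + p_d*0.221310] = 2.033401


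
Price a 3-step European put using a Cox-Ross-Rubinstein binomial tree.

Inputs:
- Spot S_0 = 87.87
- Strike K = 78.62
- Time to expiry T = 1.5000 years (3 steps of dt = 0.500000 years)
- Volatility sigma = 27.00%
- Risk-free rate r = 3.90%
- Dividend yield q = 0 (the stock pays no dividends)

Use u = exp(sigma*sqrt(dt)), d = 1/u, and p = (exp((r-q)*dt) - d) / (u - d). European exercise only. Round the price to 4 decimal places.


dt = T/N = 0.500000
u = exp(sigma*sqrt(dt)) = 1.210361; d = 1/u = 0.826200
p = (exp((r-q)*dt) - d) / (u - d) = 0.503673
Discount per step: exp(-r*dt) = 0.980689
Stock lattice S(k, i) with i counting down-moves:
  k=0: S(0,0) = 87.8700
  k=1: S(1,0) = 106.3544; S(1,1) = 72.5982
  k=2: S(2,0) = 128.7273; S(2,1) = 87.8700; S(2,2) = 59.9806
  k=3: S(3,0) = 155.8065; S(3,1) = 106.3544; S(3,2) = 72.5982; S(3,3) = 49.5559
Terminal payoffs V(N, i) = max(K - S_T, 0):
  V(3,0) = 0.000000; V(3,1) = 0.000000; V(3,2) = 6.021837; V(3,3) = 29.064069
Backward induction: V(k, i) = exp(-r*dt) * [p * V(k+1, i) + (1-p) * V(k+1, i+1)].
  V(2,0) = exp(-r*dt) * [p*0.000000 + (1-p)*0.000000] = 0.000000
  V(2,1) = exp(-r*dt) * [p*0.000000 + (1-p)*6.021837] = 2.931085
  V(2,2) = exp(-r*dt) * [p*6.021837 + (1-p)*29.064069] = 17.121184
  V(1,0) = exp(-r*dt) * [p*0.000000 + (1-p)*2.931085] = 1.426684
  V(1,1) = exp(-r*dt) * [p*2.931085 + (1-p)*17.121184] = 9.781408
  V(0,0) = exp(-r*dt) * [p*1.426684 + (1-p)*9.781408] = 5.465733

Answer: Price = V(0,0) = 5.4657


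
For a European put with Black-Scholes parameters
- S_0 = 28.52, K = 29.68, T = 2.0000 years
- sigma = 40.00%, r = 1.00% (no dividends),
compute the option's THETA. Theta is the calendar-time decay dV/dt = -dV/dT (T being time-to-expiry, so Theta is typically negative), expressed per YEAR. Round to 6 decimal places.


Answer: Theta = -1.378695

Derivation:
d1 = 0.2477210320; d2 = -0.3179643930
phi(d1) = 0.3868874760; exp(-qT) = 1.0000000000; exp(-rT) = 0.9801986733
Theta = -S*exp(-qT)*phi(d1)*sigma/(2*sqrt(T)) + r*K*exp(-rT)*N(-d2) - q*S*exp(-qT)*N(-d1)
N(-d1) = 0.4021751289; N(-d2) = 0.6247440267; sqrt(T) = 1.4142135624
Term 1 = -28.5200 * 1.0000000000 * 0.3868874760 * 0.4000 / (2 * 1.4142135624) = -1.5604476027
Term 2 = 0.0100 * 29.6800 * 0.9801986733 * 0.6247440267 = 0.1817523854
Term 3 = 0 (no dividend yield, q = 0)
Theta = -1.5604476027 + (0.1817523854) + (0.0000000000) = -1.378695


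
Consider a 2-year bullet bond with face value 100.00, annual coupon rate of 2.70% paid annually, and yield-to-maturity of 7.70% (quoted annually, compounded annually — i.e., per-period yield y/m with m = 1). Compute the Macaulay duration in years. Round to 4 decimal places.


Coupon per period c = face * coupon_rate / m = 2.700000
Periods per year m = 1; per-period yield y/m = 0.077000
Number of cashflows N = 2
Cashflows (t years, CF_t, discount factor 1/(1+y/m)^(m*t), PV):
  t = 1.0000: CF_t = 2.700000, DF = 0.928505, PV = 2.506964
  t = 2.0000: CF_t = 102.700000, DF = 0.862122, PV = 88.539902
Price P = sum_t PV_t = 91.046866
Macaulay numerator sum_t t * PV_t:
  t * PV_t at t = 1.0000: 2.506964
  t * PV_t at t = 2.0000: 177.079804
Macaulay duration D = (sum_t t * PV_t) / P = 179.586768 / 91.046866 = 1.972465

Answer: Macaulay duration = 1.9725 years


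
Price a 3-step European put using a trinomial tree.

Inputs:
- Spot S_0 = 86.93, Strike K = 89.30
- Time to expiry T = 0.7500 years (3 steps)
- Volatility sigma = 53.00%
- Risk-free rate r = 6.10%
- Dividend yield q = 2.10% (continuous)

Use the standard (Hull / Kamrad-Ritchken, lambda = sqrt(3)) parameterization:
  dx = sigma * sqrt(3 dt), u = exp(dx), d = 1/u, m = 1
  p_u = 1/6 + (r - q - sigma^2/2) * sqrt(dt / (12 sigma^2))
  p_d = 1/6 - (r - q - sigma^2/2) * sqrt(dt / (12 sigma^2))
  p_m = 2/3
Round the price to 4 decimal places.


dt = T/N = 0.250000; dx = sigma*sqrt(3*dt) = 0.458993
u = exp(dx) = 1.582480; d = 1/u = 0.631919
p_u = 0.139311, p_m = 0.666667, p_d = 0.194023
Discount per step: exp(-r*dt) = 0.984866
Stock lattice S(k, j) with j the centered position index:
  k=0: S(0,+0) = 86.9300
  k=1: S(1,-1) = 54.9328; S(1,+0) = 86.9300; S(1,+1) = 137.5650
  k=2: S(2,-2) = 34.7131; S(2,-1) = 54.9328; S(2,+0) = 86.9300; S(2,+1) = 137.5650; S(2,+2) = 217.6939
  k=3: S(3,-3) = 21.9359; S(3,-2) = 34.7131; S(3,-1) = 54.9328; S(3,+0) = 86.9300; S(3,+1) = 137.5650; S(3,+2) = 217.6939; S(3,+3) = 344.4964
Terminal payoffs V(N, j) = max(K - S_T, 0):
  V(3,-3) = 67.364139; V(3,-2) = 54.586930; V(3,-1) = 34.367249; V(3,+0) = 2.370000; V(3,+1) = 0.000000; V(3,+2) = 0.000000; V(3,+3) = 0.000000
Backward induction: V(k, j) = exp(-r*dt) * [p_u * V(k+1, j+1) + p_m * V(k+1, j) + p_d * V(k+1, j-1)]
  V(2,-2) = exp(-r*dt) * [p_u*34.367249 + p_m*54.586930 + p_d*67.364139] = 53.428159
  V(2,-1) = exp(-r*dt) * [p_u*2.370000 + p_m*34.367249 + p_d*54.586930] = 33.320734
  V(2,+0) = exp(-r*dt) * [p_u*0.000000 + p_m*2.370000 + p_d*34.367249] = 8.123199
  V(2,+1) = exp(-r*dt) * [p_u*0.000000 + p_m*0.000000 + p_d*2.370000] = 0.452875
  V(2,+2) = exp(-r*dt) * [p_u*0.000000 + p_m*0.000000 + p_d*0.000000] = 0.000000
  V(1,-1) = exp(-r*dt) * [p_u*8.123199 + p_m*33.320734 + p_d*53.428159] = 33.201544
  V(1,+0) = exp(-r*dt) * [p_u*0.452875 + p_m*8.123199 + p_d*33.320734] = 11.762779
  V(1,+1) = exp(-r*dt) * [p_u*0.000000 + p_m*0.452875 + p_d*8.123199] = 1.849579
  V(0,+0) = exp(-r*dt) * [p_u*1.849579 + p_m*11.762779 + p_d*33.201544] = 14.321299

Answer: Price = V(0,0) = 14.3213


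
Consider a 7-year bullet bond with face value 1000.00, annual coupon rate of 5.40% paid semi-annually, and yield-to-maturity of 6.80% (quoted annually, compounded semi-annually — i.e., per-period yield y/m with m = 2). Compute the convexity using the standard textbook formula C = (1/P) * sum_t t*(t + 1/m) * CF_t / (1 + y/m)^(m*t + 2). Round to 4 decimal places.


Coupon per period c = face * coupon_rate / m = 27.000000
Periods per year m = 2; per-period yield y/m = 0.034000
Number of cashflows N = 14
Cashflows (t years, CF_t, discount factor 1/(1+y/m)^(m*t), PV):
  t = 0.5000: CF_t = 27.000000, DF = 0.967118, PV = 26.112186
  t = 1.0000: CF_t = 27.000000, DF = 0.935317, PV = 25.253564
  t = 1.5000: CF_t = 27.000000, DF = 0.904562, PV = 24.423176
  t = 2.0000: CF_t = 27.000000, DF = 0.874818, PV = 23.620093
  t = 2.5000: CF_t = 27.000000, DF = 0.846052, PV = 22.843417
  t = 3.0000: CF_t = 27.000000, DF = 0.818233, PV = 22.092280
  t = 3.5000: CF_t = 27.000000, DF = 0.791327, PV = 21.365841
  t = 4.0000: CF_t = 27.000000, DF = 0.765307, PV = 20.663289
  t = 4.5000: CF_t = 27.000000, DF = 0.740142, PV = 19.983839
  t = 5.0000: CF_t = 27.000000, DF = 0.715805, PV = 19.326730
  t = 5.5000: CF_t = 27.000000, DF = 0.692268, PV = 18.691228
  t = 6.0000: CF_t = 27.000000, DF = 0.669505, PV = 18.076623
  t = 6.5000: CF_t = 27.000000, DF = 0.647490, PV = 17.482227
  t = 7.0000: CF_t = 1027.000000, DF = 0.626199, PV = 643.106503
Price P = sum_t PV_t = 923.040997
Convexity numerator sum_t t*(t + 1/m) * CF_t / (1+y/m)^(m*t + 2):
  t = 0.5000: term = 12.211588
  t = 1.0000: term = 35.430140
  t = 1.5000: term = 68.530251
  t = 2.0000: term = 110.461398
  t = 2.5000: term = 160.243808
  t = 3.0000: term = 216.964537
  t = 3.5000: term = 279.773742
  t = 4.0000: term = 347.881138
  t = 4.5000: term = 420.552633
  t = 5.0000: term = 497.107131
  t = 5.5000: term = 576.913498
  t = 6.0000: term = 659.387680
  t = 6.5000: term = 743.989968
  t = 7.0000: term = 31579.200226
Convexity = (1/P) * sum = 35708.647736 / 923.040997 = 38.685874

Answer: Convexity = 38.6859


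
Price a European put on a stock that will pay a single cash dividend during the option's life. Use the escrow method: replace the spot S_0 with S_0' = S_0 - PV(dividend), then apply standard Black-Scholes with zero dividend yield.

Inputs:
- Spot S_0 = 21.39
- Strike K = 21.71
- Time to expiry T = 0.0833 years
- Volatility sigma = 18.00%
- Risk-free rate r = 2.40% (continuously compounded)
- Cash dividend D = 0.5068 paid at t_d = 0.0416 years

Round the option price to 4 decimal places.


Answer: Price = 0.9386

Derivation:
PV(D) = D * exp(-r * t_d) = 0.5068 * 0.99900210 = 0.50629426
S_0' = S_0 - PV(D) = 21.3900 - 0.50629426 = 20.88370574
d1 = (ln(S_0'/K) + (r + sigma^2/2)*T) / (sigma*sqrt(T)) = -0.68247020
d2 = d1 - sigma*sqrt(T) = -0.73442133
exp(-rT) = 0.99800280
N(-d1) = 0.75252916; N(-d2) = 0.76865401
P = K * exp(-rT) * N(-d2) - S_0' * N(-d1) = 21.7100 * 0.99800280 * 0.76865401 - 20.88370574 * 0.75252916 = 0.9386


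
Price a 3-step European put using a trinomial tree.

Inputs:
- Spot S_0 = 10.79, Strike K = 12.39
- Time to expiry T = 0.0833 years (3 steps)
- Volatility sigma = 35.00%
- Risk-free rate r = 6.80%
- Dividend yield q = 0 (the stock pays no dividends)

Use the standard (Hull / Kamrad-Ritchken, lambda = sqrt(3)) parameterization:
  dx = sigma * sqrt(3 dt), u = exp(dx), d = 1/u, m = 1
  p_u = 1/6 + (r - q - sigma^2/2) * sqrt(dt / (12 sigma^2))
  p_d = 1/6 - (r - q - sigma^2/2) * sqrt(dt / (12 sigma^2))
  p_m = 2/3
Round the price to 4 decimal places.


dt = T/N = 0.027767; dx = sigma*sqrt(3*dt) = 0.101016
u = exp(dx) = 1.106294; d = 1/u = 0.903918
p_u = 0.167594, p_m = 0.666667, p_d = 0.165739
Discount per step: exp(-r*dt) = 0.998114
Stock lattice S(k, j) with j the centered position index:
  k=0: S(0,+0) = 10.7900
  k=1: S(1,-1) = 9.7533; S(1,+0) = 10.7900; S(1,+1) = 11.9369
  k=2: S(2,-2) = 8.8162; S(2,-1) = 9.7533; S(2,+0) = 10.7900; S(2,+1) = 11.9369; S(2,+2) = 13.2057
  k=3: S(3,-3) = 7.9691; S(3,-2) = 8.8162; S(3,-1) = 9.7533; S(3,+0) = 10.7900; S(3,+1) = 11.9369; S(3,+2) = 13.2057; S(3,+3) = 14.6094
Terminal payoffs V(N, j) = max(K - S_T, 0):
  V(3,-3) = 4.420900; V(3,-2) = 3.573829; V(3,-1) = 2.636719; V(3,+0) = 1.600000; V(3,+1) = 0.453083; V(3,+2) = 0.000000; V(3,+3) = 0.000000
Backward induction: V(k, j) = exp(-r*dt) * [p_u * V(k+1, j+1) + p_m * V(k+1, j) + p_d * V(k+1, j-1)]
  V(2,-2) = exp(-r*dt) * [p_u*2.636719 + p_m*3.573829 + p_d*4.420900] = 3.550458
  V(2,-1) = exp(-r*dt) * [p_u*1.600000 + p_m*2.636719 + p_d*3.573829] = 2.613348
  V(2,+0) = exp(-r*dt) * [p_u*0.453083 + p_m*1.600000 + p_d*2.636719] = 1.576628
  V(2,+1) = exp(-r*dt) * [p_u*0.000000 + p_m*0.453083 + p_d*1.600000] = 0.566168
  V(2,+2) = exp(-r*dt) * [p_u*0.000000 + p_m*0.000000 + p_d*0.453083] = 0.074952
  V(1,-1) = exp(-r*dt) * [p_u*1.576628 + p_m*2.613348 + p_d*3.550458] = 2.590020
  V(1,+0) = exp(-r*dt) * [p_u*0.566168 + p_m*1.576628 + p_d*2.613348] = 1.576127
  V(1,+1) = exp(-r*dt) * [p_u*0.074952 + p_m*0.566168 + p_d*1.576628] = 0.650087
  V(0,+0) = exp(-r*dt) * [p_u*0.650087 + p_m*1.576127 + p_d*2.590020] = 1.585972

Answer: Price = V(0,0) = 1.5860


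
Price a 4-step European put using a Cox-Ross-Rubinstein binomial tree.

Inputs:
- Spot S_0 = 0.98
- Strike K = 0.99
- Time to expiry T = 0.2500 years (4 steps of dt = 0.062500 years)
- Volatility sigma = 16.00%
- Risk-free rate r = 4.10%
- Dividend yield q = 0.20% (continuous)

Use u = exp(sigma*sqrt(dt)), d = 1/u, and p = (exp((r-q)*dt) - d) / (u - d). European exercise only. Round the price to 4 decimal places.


dt = T/N = 0.062500
u = exp(sigma*sqrt(dt)) = 1.040811; d = 1/u = 0.960789
p = (exp((r-q)*dt) - d) / (u - d) = 0.520499
Discount per step: exp(-r*dt) = 0.997441
Stock lattice S(k, i) with i counting down-moves:
  k=0: S(0,0) = 0.9800
  k=1: S(1,0) = 1.0200; S(1,1) = 0.9416
  k=2: S(2,0) = 1.0616; S(2,1) = 0.9800; S(2,2) = 0.9047
  k=3: S(3,0) = 1.1049; S(3,1) = 1.0200; S(3,2) = 0.9416; S(3,3) = 0.8692
  k=4: S(4,0) = 1.1500; S(4,1) = 1.0616; S(4,2) = 0.9800; S(4,3) = 0.9047; S(4,4) = 0.8351
Terminal payoffs V(N, i) = max(K - S_T, 0):
  V(4,0) = 0.000000; V(4,1) = 0.000000; V(4,2) = 0.010000; V(4,3) = 0.085346; V(4,4) = 0.154899
Backward induction: V(k, i) = exp(-r*dt) * [p * V(k+1, i) + (1-p) * V(k+1, i+1)].
  V(3,0) = exp(-r*dt) * [p*0.000000 + (1-p)*0.000000] = 0.000000
  V(3,1) = exp(-r*dt) * [p*0.000000 + (1-p)*0.010000] = 0.004783
  V(3,2) = exp(-r*dt) * [p*0.010000 + (1-p)*0.085346] = 0.046010
  V(3,3) = exp(-r*dt) * [p*0.085346 + (1-p)*0.154899] = 0.118393
  V(2,0) = exp(-r*dt) * [p*0.000000 + (1-p)*0.004783] = 0.002287
  V(2,1) = exp(-r*dt) * [p*0.004783 + (1-p)*0.046010] = 0.024489
  V(2,2) = exp(-r*dt) * [p*0.046010 + (1-p)*0.118393] = 0.080511
  V(1,0) = exp(-r*dt) * [p*0.002287 + (1-p)*0.024489] = 0.012900
  V(1,1) = exp(-r*dt) * [p*0.024489 + (1-p)*0.080511] = 0.051220
  V(0,0) = exp(-r*dt) * [p*0.012900 + (1-p)*0.051220] = 0.031194

Answer: Price = V(0,0) = 0.0312
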